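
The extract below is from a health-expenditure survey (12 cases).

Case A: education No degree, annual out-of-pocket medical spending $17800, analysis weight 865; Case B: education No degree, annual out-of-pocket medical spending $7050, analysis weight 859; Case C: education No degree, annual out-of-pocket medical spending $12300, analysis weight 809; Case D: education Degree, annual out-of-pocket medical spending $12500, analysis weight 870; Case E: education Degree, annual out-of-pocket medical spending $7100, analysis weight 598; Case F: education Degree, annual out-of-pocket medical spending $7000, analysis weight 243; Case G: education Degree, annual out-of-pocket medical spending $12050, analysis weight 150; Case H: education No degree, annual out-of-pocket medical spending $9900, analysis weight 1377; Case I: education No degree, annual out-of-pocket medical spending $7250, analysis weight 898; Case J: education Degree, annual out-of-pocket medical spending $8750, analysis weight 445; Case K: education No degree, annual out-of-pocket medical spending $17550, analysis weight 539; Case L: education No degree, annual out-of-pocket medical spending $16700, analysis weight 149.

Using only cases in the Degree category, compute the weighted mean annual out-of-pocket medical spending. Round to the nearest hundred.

Degree rows: D, E, F, G, J
Weighted sum = 12500×870 + 7100×598 + 7000×243 + 12050×150 + 8750×445
  = 10875000 + 4245800 + 1701000 + 1807500 + 3893750 = 22523050
Sum of weights = 2306
Weighted mean = 22523050 / 2306 = 9767.1509

9800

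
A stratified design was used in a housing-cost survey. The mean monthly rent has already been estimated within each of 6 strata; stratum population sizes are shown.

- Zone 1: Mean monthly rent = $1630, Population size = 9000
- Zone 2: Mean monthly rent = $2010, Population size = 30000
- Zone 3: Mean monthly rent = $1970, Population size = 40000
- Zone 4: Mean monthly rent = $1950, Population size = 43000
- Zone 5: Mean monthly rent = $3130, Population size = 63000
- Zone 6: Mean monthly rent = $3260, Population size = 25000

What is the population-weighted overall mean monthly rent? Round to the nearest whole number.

Σ Nₕ·x̄ₕ = 1630×9000 + 2010×30000 + 1970×40000 + 1950×43000 + 3130×63000 + 3260×25000
  = 14670000 + 60300000 + 78800000 + 83850000 + 197190000 + 81500000 = 516310000
Σ Nₕ = 9000 + 30000 + 40000 + 43000 + 63000 + 25000 = 210000
Overall mean = 516310000 / 210000 = 2458.619

2459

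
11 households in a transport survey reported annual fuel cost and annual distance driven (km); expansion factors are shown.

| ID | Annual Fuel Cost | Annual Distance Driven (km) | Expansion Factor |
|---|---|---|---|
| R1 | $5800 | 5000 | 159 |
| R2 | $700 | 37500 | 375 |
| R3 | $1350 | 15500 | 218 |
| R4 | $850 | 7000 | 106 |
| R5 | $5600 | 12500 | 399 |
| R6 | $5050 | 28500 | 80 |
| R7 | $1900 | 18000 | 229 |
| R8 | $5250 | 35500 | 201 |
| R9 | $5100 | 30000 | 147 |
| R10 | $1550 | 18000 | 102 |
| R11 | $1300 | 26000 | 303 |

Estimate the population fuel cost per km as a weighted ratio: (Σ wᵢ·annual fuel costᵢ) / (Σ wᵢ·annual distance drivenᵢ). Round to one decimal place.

0.1

Σ wᵢ·y = 5800×159 + 700×375 + 1350×218 + 850×106 + 5600×399 + 5050×80 + 1900×229 + 5250×201 + 5100×147 + 1550×102 + 1300×303
  = 6999550
Σ wᵢ·x = 5000×159 + 37500×375 + 15500×218 + 7000×106 + 12500×399 + 28500×80 + 18000×229 + 35500×201 + 30000×147 + 18000×102 + 26000×303
  = 51627500
Ratio = 6999550 / 51627500 = 0.13557794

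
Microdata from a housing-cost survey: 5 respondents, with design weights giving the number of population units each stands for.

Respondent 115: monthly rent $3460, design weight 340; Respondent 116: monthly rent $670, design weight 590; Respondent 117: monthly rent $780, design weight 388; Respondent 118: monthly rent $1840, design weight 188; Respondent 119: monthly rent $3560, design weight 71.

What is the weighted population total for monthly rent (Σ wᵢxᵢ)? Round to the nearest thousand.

Weighted total = 3460×340 + 670×590 + 780×388 + 1840×188 + 3560×71
  = 1176400 + 395300 + 302640 + 345920 + 252760 = 2473020

2473000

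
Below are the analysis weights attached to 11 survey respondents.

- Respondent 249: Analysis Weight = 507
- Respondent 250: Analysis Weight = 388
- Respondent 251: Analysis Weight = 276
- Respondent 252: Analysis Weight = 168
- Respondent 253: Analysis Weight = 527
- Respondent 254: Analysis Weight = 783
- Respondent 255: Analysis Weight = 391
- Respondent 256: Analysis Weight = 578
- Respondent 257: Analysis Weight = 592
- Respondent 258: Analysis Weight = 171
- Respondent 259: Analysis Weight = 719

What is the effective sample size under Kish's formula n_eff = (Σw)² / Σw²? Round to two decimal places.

Σ wᵢ = 507 + 388 + 276 + 168 + 527 + 783 + 391 + 578 + 592 + 171 + 719 = 5100
Σ wᵢ² = 2786442
n_eff = 5100² / 2786442 = 26010000 / 2786442 = 9.3344846

9.33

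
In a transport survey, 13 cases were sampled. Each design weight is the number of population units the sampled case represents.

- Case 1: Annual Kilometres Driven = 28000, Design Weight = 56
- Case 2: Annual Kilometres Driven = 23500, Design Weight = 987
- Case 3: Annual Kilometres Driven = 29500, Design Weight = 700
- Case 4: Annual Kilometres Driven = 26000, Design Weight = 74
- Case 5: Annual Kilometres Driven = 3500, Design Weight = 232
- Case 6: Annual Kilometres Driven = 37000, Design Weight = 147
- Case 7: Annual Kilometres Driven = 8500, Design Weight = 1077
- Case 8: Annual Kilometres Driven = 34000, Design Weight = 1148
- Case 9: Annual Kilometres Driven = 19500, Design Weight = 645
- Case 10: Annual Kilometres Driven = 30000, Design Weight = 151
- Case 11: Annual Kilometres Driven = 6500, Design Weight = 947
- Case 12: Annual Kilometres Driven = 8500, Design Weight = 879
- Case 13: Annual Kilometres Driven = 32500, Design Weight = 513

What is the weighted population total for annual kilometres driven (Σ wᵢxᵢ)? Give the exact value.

149181000

Weighted total = 149181000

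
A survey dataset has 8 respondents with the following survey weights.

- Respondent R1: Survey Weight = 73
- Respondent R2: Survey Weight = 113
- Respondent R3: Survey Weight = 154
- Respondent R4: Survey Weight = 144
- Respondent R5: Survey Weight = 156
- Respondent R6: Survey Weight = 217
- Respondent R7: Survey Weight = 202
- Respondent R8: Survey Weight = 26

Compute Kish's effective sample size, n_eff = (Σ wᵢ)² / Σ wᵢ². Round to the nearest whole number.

7

Σ wᵢ = 73 + 113 + 154 + 144 + 156 + 217 + 202 + 26 = 1085
Σ wᵢ² = 5329 + 12769 + 23716 + 20736 + 24336 + 47089 + 40804 + 676 = 175455
n_eff = 1085² / 175455 = 1177225 / 175455 = 6.7095552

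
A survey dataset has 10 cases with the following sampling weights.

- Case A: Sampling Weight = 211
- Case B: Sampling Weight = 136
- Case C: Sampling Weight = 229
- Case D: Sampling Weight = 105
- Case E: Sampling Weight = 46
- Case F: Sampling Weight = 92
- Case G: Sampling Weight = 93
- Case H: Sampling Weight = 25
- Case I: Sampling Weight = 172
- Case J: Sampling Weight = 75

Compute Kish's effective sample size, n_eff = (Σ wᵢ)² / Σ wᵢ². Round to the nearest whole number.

Σ wᵢ = 211 + 136 + 229 + 105 + 46 + 92 + 93 + 25 + 172 + 75 = 1184
Σ wᵢ² = 44521 + 18496 + 52441 + 11025 + 2116 + 8464 + 8649 + 625 + 29584 + 5625 = 181546
n_eff = 1184² / 181546 = 1401856 / 181546 = 7.7217675

8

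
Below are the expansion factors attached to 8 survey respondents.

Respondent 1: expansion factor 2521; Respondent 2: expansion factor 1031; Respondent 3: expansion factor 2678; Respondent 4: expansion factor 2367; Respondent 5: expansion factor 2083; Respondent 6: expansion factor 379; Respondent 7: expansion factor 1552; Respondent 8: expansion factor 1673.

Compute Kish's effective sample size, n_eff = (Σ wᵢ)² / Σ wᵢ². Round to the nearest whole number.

7

Σ wᵢ = 14284
Σ wᵢ² = 6355441 + 1062961 + 7171684 + 5602689 + 4338889 + 143641 + 2408704 + 2798929 = 29882938
n_eff = 14284² / 29882938 = 204032656 / 29882938 = 6.8277308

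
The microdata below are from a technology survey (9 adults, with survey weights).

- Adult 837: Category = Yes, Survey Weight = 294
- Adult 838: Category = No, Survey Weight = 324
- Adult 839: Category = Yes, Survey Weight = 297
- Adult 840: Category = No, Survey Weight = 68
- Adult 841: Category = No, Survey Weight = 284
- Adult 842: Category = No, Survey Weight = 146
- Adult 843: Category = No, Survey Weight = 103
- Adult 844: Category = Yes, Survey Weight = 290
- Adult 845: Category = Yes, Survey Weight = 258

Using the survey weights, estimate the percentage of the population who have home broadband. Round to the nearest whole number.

55

Sum of weights for 'Yes' = 294 + 297 + 290 + 258 = 1139
Total weight = 294 + 324 + 297 + 68 + 284 + 146 + 103 + 290 + 258 = 2064
Weighted proportion = 1139 / 2064 = 0.55184109 → 55.184109%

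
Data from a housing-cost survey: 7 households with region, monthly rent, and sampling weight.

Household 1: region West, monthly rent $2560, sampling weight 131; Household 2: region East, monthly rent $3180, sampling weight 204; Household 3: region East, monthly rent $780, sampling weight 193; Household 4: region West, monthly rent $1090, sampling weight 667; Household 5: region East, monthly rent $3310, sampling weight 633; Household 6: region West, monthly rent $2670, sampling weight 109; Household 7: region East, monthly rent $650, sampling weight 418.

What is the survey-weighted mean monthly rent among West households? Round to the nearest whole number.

1492

West rows: 1, 4, 6
Weighted sum = 2560×131 + 1090×667 + 2670×109
  = 1353420
Sum of weights = 131 + 667 + 109 = 907
Weighted mean = 1353420 / 907 = 1492.194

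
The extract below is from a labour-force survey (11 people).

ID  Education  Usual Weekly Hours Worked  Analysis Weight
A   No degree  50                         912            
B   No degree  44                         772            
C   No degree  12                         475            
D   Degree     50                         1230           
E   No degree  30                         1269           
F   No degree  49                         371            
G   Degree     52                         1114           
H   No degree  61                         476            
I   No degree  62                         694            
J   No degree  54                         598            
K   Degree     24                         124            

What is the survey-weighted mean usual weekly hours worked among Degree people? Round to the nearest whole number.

Degree rows: D, G, K
Weighted sum = 50×1230 + 52×1114 + 24×124
  = 61500 + 57928 + 2976 = 122404
Sum of weights = 1230 + 1114 + 124 = 2468
Weighted mean = 122404 / 2468 = 49.596434

50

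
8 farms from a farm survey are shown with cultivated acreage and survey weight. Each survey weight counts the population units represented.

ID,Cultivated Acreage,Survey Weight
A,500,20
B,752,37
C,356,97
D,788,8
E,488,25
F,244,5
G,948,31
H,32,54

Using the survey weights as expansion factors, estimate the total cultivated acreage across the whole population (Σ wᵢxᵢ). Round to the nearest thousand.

123000

Weighted total = 500×20 + 752×37 + 356×97 + 788×8 + 488×25 + 244×5 + 948×31 + 32×54
  = 123196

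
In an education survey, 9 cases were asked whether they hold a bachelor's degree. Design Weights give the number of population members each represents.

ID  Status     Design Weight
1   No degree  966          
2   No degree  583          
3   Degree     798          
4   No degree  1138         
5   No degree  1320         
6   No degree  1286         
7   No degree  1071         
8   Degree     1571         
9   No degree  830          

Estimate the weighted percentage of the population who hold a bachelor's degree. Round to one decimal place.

Sum of weights for 'Degree' = 798 + 1571 = 2369
Total weight = 966 + 583 + 798 + 1138 + 1320 + 1286 + 1071 + 1571 + 830 = 9563
Weighted proportion = 2369 / 9563 = 0.24772561 → 24.772561%

24.8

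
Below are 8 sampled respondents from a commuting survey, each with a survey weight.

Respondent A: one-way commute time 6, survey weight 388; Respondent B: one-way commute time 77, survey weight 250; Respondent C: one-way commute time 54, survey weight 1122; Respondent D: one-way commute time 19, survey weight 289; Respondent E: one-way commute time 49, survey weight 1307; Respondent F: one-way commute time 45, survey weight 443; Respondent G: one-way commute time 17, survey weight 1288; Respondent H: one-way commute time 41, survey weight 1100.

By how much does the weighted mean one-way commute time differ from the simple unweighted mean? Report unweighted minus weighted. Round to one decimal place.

Unweighted sum = 6 + 77 + 54 + 19 + 49 + 45 + 17 + 41 = 308
Unweighted mean = 308 / 8 = 38.5
Weighted sum = 6×388 + 77×250 + 54×1122 + 19×289 + 49×1307 + 45×443 + 17×1288 + 41×1100
  = 2328 + 19250 + 60588 + 5491 + 64043 + 19935 + 21896 + 45100 = 238631
Sum of weights = 6187
Weighted mean = 238631 / 6187 = 38.569743
Difference (unweighted minus weighted) = -0.06974301

-0.1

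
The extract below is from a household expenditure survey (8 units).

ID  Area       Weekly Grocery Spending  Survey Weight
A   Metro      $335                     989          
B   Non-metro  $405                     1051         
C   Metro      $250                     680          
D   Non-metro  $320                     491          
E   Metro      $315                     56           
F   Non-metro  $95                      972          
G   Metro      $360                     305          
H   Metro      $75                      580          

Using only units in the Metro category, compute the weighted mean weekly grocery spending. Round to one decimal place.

Metro rows: A, C, E, G, H
Weighted sum = 335×989 + 250×680 + 315×56 + 360×305 + 75×580
  = 331315 + 170000 + 17640 + 109800 + 43500 = 672255
Sum of weights = 989 + 680 + 56 + 305 + 580 = 2610
Weighted mean = 672255 / 2610 = 257.56897

257.6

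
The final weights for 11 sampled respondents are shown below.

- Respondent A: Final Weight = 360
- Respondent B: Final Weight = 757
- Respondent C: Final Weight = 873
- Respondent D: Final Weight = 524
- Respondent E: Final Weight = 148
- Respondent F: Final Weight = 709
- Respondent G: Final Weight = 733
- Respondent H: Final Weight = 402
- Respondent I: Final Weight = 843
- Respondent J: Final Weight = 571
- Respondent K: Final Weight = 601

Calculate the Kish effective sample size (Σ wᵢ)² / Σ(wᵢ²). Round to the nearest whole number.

Σ wᵢ = 360 + 757 + 873 + 524 + 148 + 709 + 733 + 402 + 843 + 571 + 601 = 6521
Σ wᵢ² = 4360723
n_eff = 6521² / 4360723 = 42523441 / 4360723 = 9.7514658

10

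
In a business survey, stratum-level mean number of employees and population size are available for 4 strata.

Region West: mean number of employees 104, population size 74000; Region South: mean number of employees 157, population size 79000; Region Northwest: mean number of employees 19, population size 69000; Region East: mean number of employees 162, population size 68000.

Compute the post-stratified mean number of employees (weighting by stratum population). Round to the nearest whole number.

Σ Nₕ·x̄ₕ = 104×74000 + 157×79000 + 19×69000 + 162×68000
  = 7696000 + 12403000 + 1311000 + 11016000 = 32426000
Σ Nₕ = 74000 + 79000 + 69000 + 68000 = 290000
Overall mean = 32426000 / 290000 = 111.81379

112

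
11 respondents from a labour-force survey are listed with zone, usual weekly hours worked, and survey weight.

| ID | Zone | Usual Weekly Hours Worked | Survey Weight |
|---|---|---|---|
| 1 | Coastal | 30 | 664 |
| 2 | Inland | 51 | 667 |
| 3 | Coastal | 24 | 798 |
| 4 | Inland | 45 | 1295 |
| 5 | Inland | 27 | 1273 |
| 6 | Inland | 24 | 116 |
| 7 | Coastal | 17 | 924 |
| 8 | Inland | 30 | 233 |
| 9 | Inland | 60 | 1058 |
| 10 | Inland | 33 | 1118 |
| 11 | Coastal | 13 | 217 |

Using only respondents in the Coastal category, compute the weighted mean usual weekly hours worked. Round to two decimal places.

22.13

Coastal rows: 1, 3, 7, 11
Weighted sum = 30×664 + 24×798 + 17×924 + 13×217
  = 57601
Sum of weights = 664 + 798 + 924 + 217 = 2603
Weighted mean = 57601 / 2603 = 22.128698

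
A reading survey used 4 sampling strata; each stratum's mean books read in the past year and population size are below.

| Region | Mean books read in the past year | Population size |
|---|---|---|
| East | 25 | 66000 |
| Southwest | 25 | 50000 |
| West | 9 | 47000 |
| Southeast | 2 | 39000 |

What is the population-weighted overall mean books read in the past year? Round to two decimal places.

Σ Nₕ·x̄ₕ = 3401000
Σ Nₕ = 66000 + 50000 + 47000 + 39000 = 202000
Overall mean = 3401000 / 202000 = 16.836634

16.84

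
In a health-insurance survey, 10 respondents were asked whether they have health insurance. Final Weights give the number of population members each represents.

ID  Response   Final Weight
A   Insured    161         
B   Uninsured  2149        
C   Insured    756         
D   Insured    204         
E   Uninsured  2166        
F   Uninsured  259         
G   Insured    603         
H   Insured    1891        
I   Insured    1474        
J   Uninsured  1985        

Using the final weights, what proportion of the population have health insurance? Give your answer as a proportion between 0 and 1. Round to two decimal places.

Sum of weights for 'Insured' = 161 + 756 + 204 + 603 + 1891 + 1474 = 5089
Total weight = 161 + 2149 + 756 + 204 + 2166 + 259 + 603 + 1891 + 1474 + 1985 = 11648
Weighted proportion = 5089 / 11648 = 0.43689904

0.44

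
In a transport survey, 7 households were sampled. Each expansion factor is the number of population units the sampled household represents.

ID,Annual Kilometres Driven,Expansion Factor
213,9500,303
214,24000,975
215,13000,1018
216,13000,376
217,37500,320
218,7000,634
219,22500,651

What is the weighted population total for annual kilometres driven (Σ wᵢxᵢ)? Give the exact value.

Weighted total = 9500×303 + 24000×975 + 13000×1018 + 13000×376 + 37500×320 + 7000×634 + 22500×651
  = 75486000

75486000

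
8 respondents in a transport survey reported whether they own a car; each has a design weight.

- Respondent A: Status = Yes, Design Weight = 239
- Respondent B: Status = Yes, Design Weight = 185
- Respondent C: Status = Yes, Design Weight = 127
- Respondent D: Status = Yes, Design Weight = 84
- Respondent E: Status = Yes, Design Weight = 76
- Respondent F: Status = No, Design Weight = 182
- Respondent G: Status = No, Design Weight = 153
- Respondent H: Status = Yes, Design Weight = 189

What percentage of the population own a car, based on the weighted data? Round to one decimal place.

72.9

Sum of weights for 'Yes' = 239 + 185 + 127 + 84 + 76 + 189 = 900
Total weight = 239 + 185 + 127 + 84 + 76 + 182 + 153 + 189 = 1235
Weighted proportion = 900 / 1235 = 0.72874494 → 72.874494%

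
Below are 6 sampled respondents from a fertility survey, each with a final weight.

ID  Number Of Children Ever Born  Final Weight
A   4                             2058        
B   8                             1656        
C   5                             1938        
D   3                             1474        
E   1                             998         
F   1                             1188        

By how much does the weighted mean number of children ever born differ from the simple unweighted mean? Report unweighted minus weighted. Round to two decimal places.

Unweighted sum = 4 + 8 + 5 + 3 + 1 + 1 = 22
Unweighted mean = 22 / 6 = 3.6666667
Weighted sum = 4×2058 + 8×1656 + 5×1938 + 3×1474 + 1×998 + 1×1188
  = 37778
Sum of weights = 9312
Weighted mean = 37778 / 9312 = 4.0569158
Difference (unweighted minus weighted) = -0.39024914

-0.39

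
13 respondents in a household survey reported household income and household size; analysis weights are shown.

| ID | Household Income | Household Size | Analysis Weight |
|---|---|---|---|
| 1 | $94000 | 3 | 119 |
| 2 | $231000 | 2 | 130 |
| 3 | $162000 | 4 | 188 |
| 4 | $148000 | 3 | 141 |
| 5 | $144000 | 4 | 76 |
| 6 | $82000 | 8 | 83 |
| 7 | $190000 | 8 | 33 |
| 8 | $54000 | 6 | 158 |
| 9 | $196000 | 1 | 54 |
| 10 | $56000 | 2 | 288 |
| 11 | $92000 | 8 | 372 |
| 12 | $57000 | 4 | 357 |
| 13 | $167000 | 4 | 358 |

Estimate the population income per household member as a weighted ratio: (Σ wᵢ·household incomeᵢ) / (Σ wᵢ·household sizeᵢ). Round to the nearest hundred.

25500

Σ wᵢ·y = 266163000
Σ wᵢ·x = 10438
Ratio = 266163000 / 10438 = 25499.425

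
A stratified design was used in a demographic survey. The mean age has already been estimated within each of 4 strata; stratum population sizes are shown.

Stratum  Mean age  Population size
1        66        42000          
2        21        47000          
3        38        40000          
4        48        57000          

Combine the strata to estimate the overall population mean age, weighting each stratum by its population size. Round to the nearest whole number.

43

Σ Nₕ·x̄ₕ = 66×42000 + 21×47000 + 38×40000 + 48×57000
  = 8015000
Σ Nₕ = 42000 + 47000 + 40000 + 57000 = 186000
Overall mean = 8015000 / 186000 = 43.091398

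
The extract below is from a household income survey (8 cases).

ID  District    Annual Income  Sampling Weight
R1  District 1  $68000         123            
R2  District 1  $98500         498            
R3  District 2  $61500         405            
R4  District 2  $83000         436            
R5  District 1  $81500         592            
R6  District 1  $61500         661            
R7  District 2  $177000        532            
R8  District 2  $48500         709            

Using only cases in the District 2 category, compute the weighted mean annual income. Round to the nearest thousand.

District 2 rows: R3, R4, R7, R8
Weighted sum = 61500×405 + 83000×436 + 177000×532 + 48500×709
  = 24907500 + 36188000 + 94164000 + 34386500 = 189646000
Sum of weights = 405 + 436 + 532 + 709 = 2082
Weighted mean = 189646000 / 2082 = 91088.377

91000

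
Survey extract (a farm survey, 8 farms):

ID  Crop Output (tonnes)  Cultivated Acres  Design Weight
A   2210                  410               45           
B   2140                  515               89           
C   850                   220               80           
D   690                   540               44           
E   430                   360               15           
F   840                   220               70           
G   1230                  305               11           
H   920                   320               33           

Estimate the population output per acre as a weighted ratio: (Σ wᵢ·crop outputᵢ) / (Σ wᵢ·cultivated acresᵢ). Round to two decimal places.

3.54

Σ wᵢ·y = 2210×45 + 2140×89 + 850×80 + 690×44 + 430×15 + 840×70 + 1230×11 + 920×33
  = 99450 + 190460 + 68000 + 30360 + 6450 + 58800 + 13530 + 30360 = 497410
Σ wᵢ·x = 410×45 + 515×89 + 220×80 + 540×44 + 360×15 + 220×70 + 305×11 + 320×33
  = 18450 + 45835 + 17600 + 23760 + 5400 + 15400 + 3355 + 10560 = 140360
Ratio = 497410 / 140360 = 3.5438159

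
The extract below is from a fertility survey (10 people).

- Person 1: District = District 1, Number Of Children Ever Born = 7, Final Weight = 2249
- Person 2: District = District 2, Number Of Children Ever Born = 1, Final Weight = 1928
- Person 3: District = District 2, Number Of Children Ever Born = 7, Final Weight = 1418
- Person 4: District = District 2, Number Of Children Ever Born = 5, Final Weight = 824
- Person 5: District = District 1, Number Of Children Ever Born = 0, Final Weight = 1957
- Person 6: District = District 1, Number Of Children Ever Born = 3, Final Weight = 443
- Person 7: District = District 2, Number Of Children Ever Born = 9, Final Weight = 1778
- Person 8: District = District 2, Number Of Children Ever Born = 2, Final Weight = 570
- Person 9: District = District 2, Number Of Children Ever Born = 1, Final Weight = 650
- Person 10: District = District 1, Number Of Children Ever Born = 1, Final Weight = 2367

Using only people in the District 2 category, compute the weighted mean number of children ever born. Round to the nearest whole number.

District 2 rows: 2, 3, 4, 7, 8, 9
Weighted sum = 1×1928 + 7×1418 + 5×824 + 9×1778 + 2×570 + 1×650
  = 1928 + 9926 + 4120 + 16002 + 1140 + 650 = 33766
Sum of weights = 1928 + 1418 + 824 + 1778 + 570 + 650 = 7168
Weighted mean = 33766 / 7168 = 4.7106585

5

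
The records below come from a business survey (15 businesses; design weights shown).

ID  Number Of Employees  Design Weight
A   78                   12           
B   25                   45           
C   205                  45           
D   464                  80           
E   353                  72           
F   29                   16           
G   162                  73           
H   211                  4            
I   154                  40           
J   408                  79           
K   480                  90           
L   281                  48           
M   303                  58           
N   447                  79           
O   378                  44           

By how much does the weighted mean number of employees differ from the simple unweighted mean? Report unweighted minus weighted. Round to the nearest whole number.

-55

Unweighted sum = 3978
Unweighted mean = 3978 / 15 = 265.2
Weighted sum = 251555
Sum of weights = 785
Weighted mean = 251555 / 785 = 320.45223
Difference (unweighted minus weighted) = -55.252229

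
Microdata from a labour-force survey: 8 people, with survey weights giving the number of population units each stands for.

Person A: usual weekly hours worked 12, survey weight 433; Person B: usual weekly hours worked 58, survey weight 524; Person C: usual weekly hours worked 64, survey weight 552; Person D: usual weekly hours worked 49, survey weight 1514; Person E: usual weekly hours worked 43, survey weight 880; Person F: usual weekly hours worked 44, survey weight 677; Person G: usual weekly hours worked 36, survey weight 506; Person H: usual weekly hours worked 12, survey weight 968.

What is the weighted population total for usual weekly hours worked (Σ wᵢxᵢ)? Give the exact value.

Weighted total = 12×433 + 58×524 + 64×552 + 49×1514 + 43×880 + 44×677 + 36×506 + 12×968
  = 5196 + 30392 + 35328 + 74186 + 37840 + 29788 + 18216 + 11616 = 242562

242562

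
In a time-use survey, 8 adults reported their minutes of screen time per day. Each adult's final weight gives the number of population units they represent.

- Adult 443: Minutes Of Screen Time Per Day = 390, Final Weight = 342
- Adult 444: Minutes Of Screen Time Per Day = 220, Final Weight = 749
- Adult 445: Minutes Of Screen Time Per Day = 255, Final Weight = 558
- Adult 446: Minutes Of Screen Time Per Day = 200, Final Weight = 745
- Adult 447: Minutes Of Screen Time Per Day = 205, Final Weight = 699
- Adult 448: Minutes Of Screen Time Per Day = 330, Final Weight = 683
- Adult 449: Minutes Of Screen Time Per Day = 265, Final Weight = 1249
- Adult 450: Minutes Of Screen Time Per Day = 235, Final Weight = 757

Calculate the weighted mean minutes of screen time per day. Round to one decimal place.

253.7

Weighted sum = 390×342 + 220×749 + 255×558 + 200×745 + 205×699 + 330×683 + 265×1249 + 235×757
  = 133380 + 164780 + 142290 + 149000 + 143295 + 225390 + 330985 + 177895 = 1467015
Sum of weights = 342 + 749 + 558 + 745 + 699 + 683 + 1249 + 757 = 5782
Weighted mean = 1467015 / 5782 = 253.72103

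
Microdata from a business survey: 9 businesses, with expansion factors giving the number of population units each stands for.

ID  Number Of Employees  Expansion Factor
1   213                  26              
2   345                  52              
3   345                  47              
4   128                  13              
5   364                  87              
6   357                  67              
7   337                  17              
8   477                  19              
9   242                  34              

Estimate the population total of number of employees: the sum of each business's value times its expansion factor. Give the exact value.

119964

Weighted total = 119964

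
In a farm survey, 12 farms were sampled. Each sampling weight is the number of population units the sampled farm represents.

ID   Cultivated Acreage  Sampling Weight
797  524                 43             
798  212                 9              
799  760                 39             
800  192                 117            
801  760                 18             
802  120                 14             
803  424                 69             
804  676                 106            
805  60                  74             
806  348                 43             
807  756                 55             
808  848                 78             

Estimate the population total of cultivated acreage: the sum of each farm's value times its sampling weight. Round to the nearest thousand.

Weighted total = 524×43 + 212×9 + 760×39 + 192×117 + 760×18 + 120×14 + 424×69 + 676×106 + 60×74 + 348×43 + 756×55 + 848×78
  = 22532 + 1908 + 29640 + 22464 + 13680 + 1680 + 29256 + 71656 + 4440 + 14964 + 41580 + 66144 = 319944

320000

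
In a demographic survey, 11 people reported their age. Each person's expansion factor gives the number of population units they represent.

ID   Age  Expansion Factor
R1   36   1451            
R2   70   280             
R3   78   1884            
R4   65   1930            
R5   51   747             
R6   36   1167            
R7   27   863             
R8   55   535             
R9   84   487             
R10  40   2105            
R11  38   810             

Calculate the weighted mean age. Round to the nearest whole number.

Weighted sum = 36×1451 + 70×280 + 78×1884 + 65×1930 + 51×747 + 36×1167 + 27×863 + 55×535 + 84×487 + 40×2105 + 38×810
  = 52236 + 19600 + 146952 + 125450 + 38097 + 42012 + 23301 + 29425 + 40908 + 84200 + 30780 = 632961
Sum of weights = 1451 + 280 + 1884 + 1930 + 747 + 1167 + 863 + 535 + 487 + 2105 + 810 = 12259
Weighted mean = 632961 / 12259 = 51.632352

52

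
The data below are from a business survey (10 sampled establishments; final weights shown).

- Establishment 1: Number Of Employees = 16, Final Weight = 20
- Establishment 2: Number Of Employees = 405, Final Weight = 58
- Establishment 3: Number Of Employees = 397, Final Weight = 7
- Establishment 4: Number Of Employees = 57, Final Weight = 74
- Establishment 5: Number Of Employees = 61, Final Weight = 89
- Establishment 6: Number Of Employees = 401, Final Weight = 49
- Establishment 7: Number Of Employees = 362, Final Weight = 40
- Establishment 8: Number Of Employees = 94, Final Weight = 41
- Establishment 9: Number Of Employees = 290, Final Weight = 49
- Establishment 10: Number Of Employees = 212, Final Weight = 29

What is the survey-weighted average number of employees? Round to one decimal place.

Weighted sum = 16×20 + 405×58 + 397×7 + 57×74 + 61×89 + 401×49 + 362×40 + 94×41 + 290×49 + 212×29
  = 94577
Sum of weights = 20 + 58 + 7 + 74 + 89 + 49 + 40 + 41 + 49 + 29 = 456
Weighted mean = 94577 / 456 = 207.4057

207.4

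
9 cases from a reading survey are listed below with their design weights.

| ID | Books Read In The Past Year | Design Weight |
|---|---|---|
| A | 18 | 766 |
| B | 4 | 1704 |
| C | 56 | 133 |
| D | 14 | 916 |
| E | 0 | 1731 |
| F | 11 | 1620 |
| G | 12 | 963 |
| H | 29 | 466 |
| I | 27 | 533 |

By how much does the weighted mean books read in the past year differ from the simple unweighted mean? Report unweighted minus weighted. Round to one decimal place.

7.9

Unweighted sum = 18 + 4 + 56 + 14 + 0 + 11 + 12 + 29 + 27 = 171
Unweighted mean = 171 / 9 = 19
Weighted sum = 18×766 + 4×1704 + 56×133 + 14×916 + 0×1731 + 11×1620 + 12×963 + 29×466 + 27×533
  = 13788 + 6816 + 7448 + 12824 + 0 + 17820 + 11556 + 13514 + 14391 = 98157
Sum of weights = 766 + 1704 + 133 + 916 + 1731 + 1620 + 963 + 466 + 533 = 8832
Weighted mean = 98157 / 8832 = 11.113791
Difference (unweighted minus weighted) = 7.8862092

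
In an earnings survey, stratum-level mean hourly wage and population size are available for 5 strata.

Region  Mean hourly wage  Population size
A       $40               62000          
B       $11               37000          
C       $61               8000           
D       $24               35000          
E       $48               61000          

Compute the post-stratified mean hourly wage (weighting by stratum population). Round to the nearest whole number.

Σ Nₕ·x̄ₕ = 40×62000 + 11×37000 + 61×8000 + 24×35000 + 48×61000
  = 7143000
Σ Nₕ = 203000
Overall mean = 7143000 / 203000 = 35.187192

35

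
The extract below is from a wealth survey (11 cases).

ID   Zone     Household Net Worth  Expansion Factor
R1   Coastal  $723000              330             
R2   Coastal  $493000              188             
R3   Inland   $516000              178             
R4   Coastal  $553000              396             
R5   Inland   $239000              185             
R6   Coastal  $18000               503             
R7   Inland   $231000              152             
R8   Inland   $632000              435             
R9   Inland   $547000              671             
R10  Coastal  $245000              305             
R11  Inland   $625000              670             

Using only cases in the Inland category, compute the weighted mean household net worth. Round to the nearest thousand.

Inland rows: R3, R5, R7, R8, R9, R11
Weighted sum = 1231882000
Sum of weights = 2291
Weighted mean = 1231882000 / 2291 = 537704.93

538000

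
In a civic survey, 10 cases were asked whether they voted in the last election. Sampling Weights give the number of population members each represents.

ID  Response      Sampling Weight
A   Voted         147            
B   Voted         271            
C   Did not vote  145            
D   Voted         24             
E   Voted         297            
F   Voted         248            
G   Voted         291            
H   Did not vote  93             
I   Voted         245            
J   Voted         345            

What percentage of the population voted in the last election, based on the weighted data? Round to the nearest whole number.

89

Sum of weights for 'Voted' = 147 + 271 + 24 + 297 + 248 + 291 + 245 + 345 = 1868
Total weight = 147 + 271 + 145 + 24 + 297 + 248 + 291 + 93 + 245 + 345 = 2106
Weighted proportion = 1868 / 2106 = 0.88698955 → 88.698955%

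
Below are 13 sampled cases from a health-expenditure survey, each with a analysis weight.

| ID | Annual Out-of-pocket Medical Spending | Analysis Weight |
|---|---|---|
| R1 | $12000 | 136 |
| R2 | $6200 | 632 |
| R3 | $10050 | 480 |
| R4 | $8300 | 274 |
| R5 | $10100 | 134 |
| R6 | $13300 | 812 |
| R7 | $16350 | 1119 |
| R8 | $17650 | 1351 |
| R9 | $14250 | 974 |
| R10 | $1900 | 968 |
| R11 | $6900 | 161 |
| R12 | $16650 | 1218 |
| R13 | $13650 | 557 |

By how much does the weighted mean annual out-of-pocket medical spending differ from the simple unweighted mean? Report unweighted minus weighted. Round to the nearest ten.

Unweighted sum = 147300
Unweighted mean = 147300 / 13 = 11330.769
Weighted sum = 111654750
Sum of weights = 8816
Weighted mean = 111654750 / 8816 = 12665.012
Difference (unweighted minus weighted) = -1334.2432

-1330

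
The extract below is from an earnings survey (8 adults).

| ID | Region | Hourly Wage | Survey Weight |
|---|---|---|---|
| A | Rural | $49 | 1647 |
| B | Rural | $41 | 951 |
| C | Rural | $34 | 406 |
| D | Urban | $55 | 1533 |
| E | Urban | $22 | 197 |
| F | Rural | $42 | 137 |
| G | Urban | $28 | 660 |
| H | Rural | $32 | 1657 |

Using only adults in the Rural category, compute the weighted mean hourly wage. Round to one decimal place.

Rural rows: A, B, C, F, H
Weighted sum = 49×1647 + 41×951 + 34×406 + 42×137 + 32×1657
  = 192276
Sum of weights = 1647 + 951 + 406 + 137 + 1657 = 4798
Weighted mean = 192276 / 4798 = 40.074198

40.1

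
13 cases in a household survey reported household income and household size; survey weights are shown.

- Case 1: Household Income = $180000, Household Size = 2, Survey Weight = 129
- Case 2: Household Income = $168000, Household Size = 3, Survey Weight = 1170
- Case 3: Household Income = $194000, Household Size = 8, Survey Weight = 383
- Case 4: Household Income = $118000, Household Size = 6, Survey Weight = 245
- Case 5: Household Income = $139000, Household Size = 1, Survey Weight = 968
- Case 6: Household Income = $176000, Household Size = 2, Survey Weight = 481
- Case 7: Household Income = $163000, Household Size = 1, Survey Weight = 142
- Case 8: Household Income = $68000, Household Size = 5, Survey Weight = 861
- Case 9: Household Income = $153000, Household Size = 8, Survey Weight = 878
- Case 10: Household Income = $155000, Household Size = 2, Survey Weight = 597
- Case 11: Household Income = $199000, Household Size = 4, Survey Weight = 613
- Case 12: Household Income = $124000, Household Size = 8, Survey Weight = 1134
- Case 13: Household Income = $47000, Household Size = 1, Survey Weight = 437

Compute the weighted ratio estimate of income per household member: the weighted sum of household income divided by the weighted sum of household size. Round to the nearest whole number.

Σ wᵢ·y = 1133905000
Σ wᵢ·x = 34858
Ratio = 1133905000 / 34858 = 32529.262

32529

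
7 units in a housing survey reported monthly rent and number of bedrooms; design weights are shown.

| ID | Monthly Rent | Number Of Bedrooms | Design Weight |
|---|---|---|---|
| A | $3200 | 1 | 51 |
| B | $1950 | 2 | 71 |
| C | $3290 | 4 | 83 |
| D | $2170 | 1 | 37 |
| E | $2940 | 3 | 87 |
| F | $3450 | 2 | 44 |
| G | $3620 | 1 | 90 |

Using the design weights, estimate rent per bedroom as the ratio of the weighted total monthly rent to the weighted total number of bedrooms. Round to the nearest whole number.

Σ wᵢ·y = 3200×51 + 1950×71 + 3290×83 + 2170×37 + 2940×87 + 3450×44 + 3620×90
  = 163200 + 138450 + 273070 + 80290 + 255780 + 151800 + 325800 = 1388390
Σ wᵢ·x = 1×51 + 2×71 + 4×83 + 1×37 + 3×87 + 2×44 + 1×90
  = 51 + 142 + 332 + 37 + 261 + 88 + 90 = 1001
Ratio = 1388390 / 1001 = 1387.003

1387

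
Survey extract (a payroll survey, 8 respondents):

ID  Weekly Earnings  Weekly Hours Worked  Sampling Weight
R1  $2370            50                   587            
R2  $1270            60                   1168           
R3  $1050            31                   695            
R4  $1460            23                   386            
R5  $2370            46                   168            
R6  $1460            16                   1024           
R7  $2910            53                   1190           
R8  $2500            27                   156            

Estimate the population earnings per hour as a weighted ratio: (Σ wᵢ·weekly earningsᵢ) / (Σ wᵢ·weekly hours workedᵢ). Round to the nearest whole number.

45

Σ wᵢ·y = 9913960
Σ wᵢ·x = 50×587 + 60×1168 + 31×695 + 23×386 + 46×168 + 16×1024 + 53×1190 + 27×156
  = 221247
Ratio = 9913960 / 221247 = 44.809466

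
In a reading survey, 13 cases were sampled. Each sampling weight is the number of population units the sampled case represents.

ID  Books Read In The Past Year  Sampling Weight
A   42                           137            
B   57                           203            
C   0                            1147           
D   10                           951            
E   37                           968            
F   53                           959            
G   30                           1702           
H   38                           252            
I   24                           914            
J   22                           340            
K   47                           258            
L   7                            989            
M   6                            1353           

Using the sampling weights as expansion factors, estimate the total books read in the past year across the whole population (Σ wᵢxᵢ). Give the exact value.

230697

Weighted total = 230697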